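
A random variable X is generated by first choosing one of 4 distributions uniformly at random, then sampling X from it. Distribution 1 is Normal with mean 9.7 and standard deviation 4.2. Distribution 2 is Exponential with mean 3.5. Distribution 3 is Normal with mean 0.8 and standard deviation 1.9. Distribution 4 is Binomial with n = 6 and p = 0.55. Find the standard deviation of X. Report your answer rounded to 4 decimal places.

4.4168

Per component, 1: μ=9.7, E[X²]=111.73; 2: μ=3.5, E[X²]=24.5; 3: μ=0.8, E[X²]=4.25; 4: μ=3.3, E[X²]=12.375.
E[X] = 0.25·9.7 + 0.25·3.5 + 0.25·0.8 + 0.25·3.3 = 4.325.
E[X²] = 0.25·111.73 + 0.25·24.5 + 0.25·4.25 + 0.25·12.375 = 38.2137.
Var(X) = E[X²] − (E[X])² = 38.2137 − 18.7056 = 19.5081.
SD(X) = √19.5081 = 4.4168.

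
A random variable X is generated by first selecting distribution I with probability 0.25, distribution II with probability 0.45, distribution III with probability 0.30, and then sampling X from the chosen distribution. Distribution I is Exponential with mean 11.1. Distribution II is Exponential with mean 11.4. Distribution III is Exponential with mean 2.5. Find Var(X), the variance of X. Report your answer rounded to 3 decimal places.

107.410

Per component, I: μ=11.1, E[X²]=246.42; II: μ=11.4, E[X²]=259.92; III: μ=2.5, E[X²]=12.5.
E[X] = 0.25·11.1 + 0.45·11.4 + 0.3·2.5 = 8.655.
E[X²] = 0.25·246.42 + 0.45·259.92 + 0.3·12.5 = 182.319.
Var(X) = E[X²] − (E[X])² = 182.319 − 74.909 = 107.41.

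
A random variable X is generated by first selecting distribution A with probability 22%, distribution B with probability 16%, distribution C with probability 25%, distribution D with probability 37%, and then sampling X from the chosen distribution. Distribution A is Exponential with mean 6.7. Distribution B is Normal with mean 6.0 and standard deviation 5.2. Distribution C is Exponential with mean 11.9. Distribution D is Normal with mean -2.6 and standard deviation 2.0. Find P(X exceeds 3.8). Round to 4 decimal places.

Conditional on each component, P(X > 3.8): A: 0.567131; B: 0.66388; C: 0.726637; D: 0.000687138.
By total probability, P(X > 3.8) = 0.22·0.567131 + 0.16·0.66388 + 0.25·0.726637 + 0.37·0.000687138 = 0.412903.

0.4129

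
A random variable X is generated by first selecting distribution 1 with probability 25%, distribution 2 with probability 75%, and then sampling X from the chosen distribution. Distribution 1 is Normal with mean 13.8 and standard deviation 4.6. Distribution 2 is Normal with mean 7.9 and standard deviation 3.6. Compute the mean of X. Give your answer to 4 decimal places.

Component means — 1: 13.8; 2: 7.9.
E[X] = 0.25·13.8 + 0.75·7.9 = 9.375.

9.3750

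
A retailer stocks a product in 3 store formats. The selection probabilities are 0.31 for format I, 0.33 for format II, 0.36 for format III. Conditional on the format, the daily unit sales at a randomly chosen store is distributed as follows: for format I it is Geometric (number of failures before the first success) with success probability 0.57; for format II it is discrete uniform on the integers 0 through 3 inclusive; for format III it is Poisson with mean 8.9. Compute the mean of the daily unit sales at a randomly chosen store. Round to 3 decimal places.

3.933

Component means — I: 0.754386; II: 1.5; III: 8.9.
E[X] = 0.31·0.754386 + 0.33·1.5 + 0.36·8.9 = 3.93286.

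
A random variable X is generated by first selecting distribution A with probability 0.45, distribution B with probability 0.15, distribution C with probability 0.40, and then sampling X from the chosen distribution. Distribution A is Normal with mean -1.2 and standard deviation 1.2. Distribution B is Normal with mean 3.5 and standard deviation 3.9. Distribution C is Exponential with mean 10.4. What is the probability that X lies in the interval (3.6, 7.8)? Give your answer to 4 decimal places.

Conditional on each component, P(3.6 < X < 7.8): A: 3.16712e-05; B: 0.354664; C: 0.235037.
By total probability, P(3.6 < X < 7.8) = 0.45·3.16712e-05 + 0.15·0.354664 + 0.4·0.235037 = 0.147229.

0.1472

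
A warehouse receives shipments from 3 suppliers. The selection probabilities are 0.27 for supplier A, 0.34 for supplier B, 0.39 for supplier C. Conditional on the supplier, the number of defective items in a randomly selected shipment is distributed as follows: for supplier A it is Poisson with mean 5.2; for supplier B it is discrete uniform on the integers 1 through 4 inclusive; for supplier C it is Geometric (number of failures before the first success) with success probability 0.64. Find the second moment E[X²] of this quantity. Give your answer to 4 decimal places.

11.7210

For each component E[X²] = Var + (mean)², giving A: 32.24; B: 7.5; C: 1.19531.
Overall E[X²] = 0.27·32.24 + 0.34·7.5 + 0.39·1.19531 = 11.721.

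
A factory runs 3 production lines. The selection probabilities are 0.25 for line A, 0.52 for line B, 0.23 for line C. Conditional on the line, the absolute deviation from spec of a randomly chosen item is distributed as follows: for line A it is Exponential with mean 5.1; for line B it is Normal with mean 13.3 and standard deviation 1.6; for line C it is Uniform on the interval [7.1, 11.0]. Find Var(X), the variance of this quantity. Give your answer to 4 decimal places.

19.9238

Per component, A: μ=5.1, E[X²]=52.02; B: μ=13.3, E[X²]=179.45; C: μ=9.05, E[X²]=83.17.
E[X] = 0.25·5.1 + 0.52·13.3 + 0.23·9.05 = 10.2725.
E[X²] = 0.25·52.02 + 0.52·179.45 + 0.23·83.17 = 125.448.
Var(X) = E[X²] − (E[X])² = 125.448 − 105.524 = 19.9238.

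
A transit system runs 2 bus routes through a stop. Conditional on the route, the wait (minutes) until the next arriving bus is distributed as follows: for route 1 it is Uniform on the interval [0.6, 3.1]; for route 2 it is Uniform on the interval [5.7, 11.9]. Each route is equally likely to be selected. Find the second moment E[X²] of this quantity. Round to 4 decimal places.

42.2933

For each component E[X²] = Var + (mean)², giving 1: 3.94333; 2: 80.6433.
Overall E[X²] = 0.5·3.94333 + 0.5·80.6433 = 42.2933.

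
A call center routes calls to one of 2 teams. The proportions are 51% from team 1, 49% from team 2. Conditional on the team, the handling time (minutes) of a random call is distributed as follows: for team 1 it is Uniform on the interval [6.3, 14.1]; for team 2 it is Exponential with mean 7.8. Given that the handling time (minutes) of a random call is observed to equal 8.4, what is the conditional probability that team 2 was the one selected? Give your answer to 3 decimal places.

0.247

Likelihoods f(8.4 | ·): 1: 0.128205; 2: 0.0436721.
Posterior ∝ prior × likelihood. Numerator for 2: 0.49·0.0436721 = 0.0213993.
Normalizing constant: 0.51·0.128205 + 0.49·0.0436721 = 0.0867839.
P(2 | observation) = 0.0213993 / 0.0867839 = 0.246581.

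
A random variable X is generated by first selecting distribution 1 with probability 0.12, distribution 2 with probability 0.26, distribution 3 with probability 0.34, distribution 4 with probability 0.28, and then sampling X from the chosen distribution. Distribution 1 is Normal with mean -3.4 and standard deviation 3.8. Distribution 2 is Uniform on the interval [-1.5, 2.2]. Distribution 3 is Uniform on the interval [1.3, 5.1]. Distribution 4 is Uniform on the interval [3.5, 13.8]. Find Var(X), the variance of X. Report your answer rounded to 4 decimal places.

Per component, 1: μ=-3.4, E[X²]=26; 2: μ=0.35, E[X²]=1.26333; 3: μ=3.2, E[X²]=11.4433; 4: μ=8.65, E[X²]=83.6633.
E[X] = 0.12·-3.4 + 0.26·0.35 + 0.34·3.2 + 0.28·8.65 = 3.193.
E[X²] = 0.12·26 + 0.26·1.26333 + 0.34·11.4433 + 0.28·83.6633 = 30.7649.
Var(X) = E[X²] − (E[X])² = 30.7649 − 10.1952 = 20.5697.

20.5697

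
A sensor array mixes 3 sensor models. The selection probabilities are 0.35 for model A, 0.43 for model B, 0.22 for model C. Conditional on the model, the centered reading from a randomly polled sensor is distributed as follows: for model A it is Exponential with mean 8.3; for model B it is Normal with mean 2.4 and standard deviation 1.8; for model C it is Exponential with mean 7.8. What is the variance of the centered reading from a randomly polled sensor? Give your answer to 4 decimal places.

46.9062

Per component, A: μ=8.3, E[X²]=137.78; B: μ=2.4, E[X²]=9; C: μ=7.8, E[X²]=121.68.
E[X] = 0.35·8.3 + 0.43·2.4 + 0.22·7.8 = 5.653.
E[X²] = 0.35·137.78 + 0.43·9 + 0.22·121.68 = 78.8626.
Var(X) = E[X²] − (E[X])² = 78.8626 − 31.9564 = 46.9062.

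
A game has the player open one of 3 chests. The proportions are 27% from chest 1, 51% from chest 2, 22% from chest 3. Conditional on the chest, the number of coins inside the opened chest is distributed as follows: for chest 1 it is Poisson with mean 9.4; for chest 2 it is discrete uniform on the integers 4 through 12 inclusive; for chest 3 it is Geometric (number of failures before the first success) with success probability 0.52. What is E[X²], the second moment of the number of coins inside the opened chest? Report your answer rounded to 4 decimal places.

For each component E[X²] = Var + (mean)², giving 1: 97.76; 2: 70.6667; 3: 2.62722.
Overall E[X²] = 0.27·97.76 + 0.51·70.6667 + 0.22·2.62722 = 63.0132.

63.0132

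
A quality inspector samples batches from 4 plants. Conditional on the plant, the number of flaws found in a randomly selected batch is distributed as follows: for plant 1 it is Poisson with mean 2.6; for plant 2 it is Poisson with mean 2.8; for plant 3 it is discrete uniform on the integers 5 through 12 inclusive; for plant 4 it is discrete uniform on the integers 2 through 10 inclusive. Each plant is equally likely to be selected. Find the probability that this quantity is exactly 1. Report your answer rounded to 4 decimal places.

Conditional on each plant, P(X = 1): 1: 0.193111; 2: 0.170268; 3: 0; 4: 0.
By total probability, P(X = 1) = 0.25·0.193111 + 0.25·0.170268 + 0.25·0 + 0.25·0 = 0.0908449.

0.0908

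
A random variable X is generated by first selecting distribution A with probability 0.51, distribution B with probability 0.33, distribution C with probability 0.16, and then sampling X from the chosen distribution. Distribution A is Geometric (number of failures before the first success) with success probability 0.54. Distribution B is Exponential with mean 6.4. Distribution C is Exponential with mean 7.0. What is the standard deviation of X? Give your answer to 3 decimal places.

Per component, A: μ=0.851852, E[X²]=2.30316; B: μ=6.4, E[X²]=81.92; C: μ=7, E[X²]=98.
E[X] = 0.51·0.851852 + 0.33·6.4 + 0.16·7 = 3.66644.
E[X²] = 0.51·2.30316 + 0.33·81.92 + 0.16·98 = 43.8882.
Var(X) = E[X²] − (E[X])² = 43.8882 − 13.4428 = 30.4454.
SD(X) = √30.4454 = 5.51773.

5.518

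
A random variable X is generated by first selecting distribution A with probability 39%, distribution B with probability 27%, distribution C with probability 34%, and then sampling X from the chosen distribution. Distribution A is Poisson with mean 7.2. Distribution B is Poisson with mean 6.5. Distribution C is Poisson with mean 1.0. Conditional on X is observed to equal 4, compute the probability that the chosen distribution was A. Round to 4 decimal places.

Likelihoods P(X=4 | ·): A: 0.0835985; B: 0.111822; C: 0.0153283.
Posterior ∝ prior × likelihood. Numerator for A: 0.39·0.0835985 = 0.0326034.
Normalizing constant: 0.39·0.0835985 + 0.27·0.111822 + 0.34·0.0153283 = 0.068007.
P(A | observation) = 0.0326034 / 0.068007 = 0.479412.

0.4794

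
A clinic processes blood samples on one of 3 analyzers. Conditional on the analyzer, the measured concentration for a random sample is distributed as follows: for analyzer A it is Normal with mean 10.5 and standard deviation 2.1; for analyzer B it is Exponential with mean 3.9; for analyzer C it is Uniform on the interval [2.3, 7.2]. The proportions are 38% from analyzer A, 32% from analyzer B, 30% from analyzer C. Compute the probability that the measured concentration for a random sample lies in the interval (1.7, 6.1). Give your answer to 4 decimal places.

0.3795

Conditional on each analyzer, P(1.7 < X < 6.1): A: 0.018061; B: 0.437408; C: 0.77551.
By total probability, P(1.7 < X < 6.1) = 0.38·0.018061 + 0.32·0.437408 + 0.3·0.77551 = 0.379487.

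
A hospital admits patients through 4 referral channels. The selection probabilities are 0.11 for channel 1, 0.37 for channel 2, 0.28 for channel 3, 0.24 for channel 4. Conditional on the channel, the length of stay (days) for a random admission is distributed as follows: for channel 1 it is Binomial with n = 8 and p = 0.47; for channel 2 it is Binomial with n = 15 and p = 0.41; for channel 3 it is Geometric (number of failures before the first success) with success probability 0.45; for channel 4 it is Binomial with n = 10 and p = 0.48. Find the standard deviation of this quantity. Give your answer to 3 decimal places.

2.630

Per component, 1: μ=3.76, E[X²]=16.1304; 2: μ=6.15, E[X²]=41.451; 3: μ=1.22222, E[X²]=4.20988; 4: μ=4.8, E[X²]=25.536.
E[X] = 0.11·3.76 + 0.37·6.15 + 0.28·1.22222 + 0.24·4.8 = 4.18332.
E[X²] = 0.11·16.1304 + 0.37·41.451 + 0.28·4.20988 + 0.24·25.536 = 24.4186.
Var(X) = E[X²] − (E[X])² = 24.4186 − 17.5002 = 6.91843.
SD(X) = √6.91843 = 2.63029.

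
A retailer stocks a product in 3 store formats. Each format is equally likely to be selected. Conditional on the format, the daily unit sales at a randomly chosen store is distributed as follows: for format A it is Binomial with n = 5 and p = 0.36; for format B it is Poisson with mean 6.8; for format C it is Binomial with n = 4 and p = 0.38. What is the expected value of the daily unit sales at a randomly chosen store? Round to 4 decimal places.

3.3733

Component means — A: 1.8; B: 6.8; C: 1.52.
E[X] = 0.333333·1.8 + 0.333333·6.8 + 0.333333·1.52 = 3.37333.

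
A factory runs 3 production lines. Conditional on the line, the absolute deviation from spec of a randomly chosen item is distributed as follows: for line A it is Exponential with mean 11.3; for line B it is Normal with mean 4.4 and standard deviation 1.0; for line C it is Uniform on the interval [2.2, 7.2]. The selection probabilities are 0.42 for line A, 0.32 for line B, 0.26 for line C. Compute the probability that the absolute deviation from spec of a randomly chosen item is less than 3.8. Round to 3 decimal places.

0.291

Conditional on each line, P(X < 3.8): A: 0.285579; B: 0.274253; C: 0.32.
By total probability, P(X < 3.8) = 0.42·0.285579 + 0.32·0.274253 + 0.26·0.32 = 0.290904.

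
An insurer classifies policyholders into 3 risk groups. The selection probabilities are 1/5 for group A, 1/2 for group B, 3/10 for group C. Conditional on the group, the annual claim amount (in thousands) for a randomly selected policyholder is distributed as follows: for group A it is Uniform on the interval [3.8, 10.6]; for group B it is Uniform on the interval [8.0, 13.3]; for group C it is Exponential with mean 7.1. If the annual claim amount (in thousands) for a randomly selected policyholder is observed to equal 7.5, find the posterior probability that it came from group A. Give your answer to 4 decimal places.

0.6669

Likelihoods f(7.5 | ·): A: 0.147059; B: 0; C: 0.0489756.
Posterior ∝ prior × likelihood. Numerator for A: 0.2·0.147059 = 0.0294118.
Normalizing constant: 0.2·0.147059 + 0.5·0 + 0.3·0.0489756 = 0.0441044.
P(A | observation) = 0.0294118 / 0.0441044 = 0.666866.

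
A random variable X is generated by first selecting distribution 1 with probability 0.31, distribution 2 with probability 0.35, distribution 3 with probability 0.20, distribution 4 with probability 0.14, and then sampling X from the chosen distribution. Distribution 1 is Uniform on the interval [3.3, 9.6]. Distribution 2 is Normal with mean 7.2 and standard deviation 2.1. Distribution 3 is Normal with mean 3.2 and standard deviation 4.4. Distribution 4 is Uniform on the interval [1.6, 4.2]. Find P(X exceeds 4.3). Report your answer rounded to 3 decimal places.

0.662

Conditional on each component, P(X > 4.3): 1: 0.84127; 2: 0.916353; 3: 0.401294; 4: 0.
By total probability, P(X > 4.3) = 0.31·0.84127 + 0.35·0.916353 + 0.2·0.401294 + 0.14·0 = 0.661776.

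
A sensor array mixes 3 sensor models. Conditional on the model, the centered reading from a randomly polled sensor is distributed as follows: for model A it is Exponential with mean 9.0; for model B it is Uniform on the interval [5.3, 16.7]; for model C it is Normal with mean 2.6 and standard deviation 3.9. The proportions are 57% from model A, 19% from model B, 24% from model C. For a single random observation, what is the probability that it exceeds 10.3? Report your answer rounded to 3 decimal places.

Conditional on each model, P(X > 10.3): A: 0.318401; B: 0.561404; C: 0.0241705.
By total probability, P(X > 10.3) = 0.57·0.318401 + 0.19·0.561404 + 0.24·0.0241705 = 0.293956.

0.294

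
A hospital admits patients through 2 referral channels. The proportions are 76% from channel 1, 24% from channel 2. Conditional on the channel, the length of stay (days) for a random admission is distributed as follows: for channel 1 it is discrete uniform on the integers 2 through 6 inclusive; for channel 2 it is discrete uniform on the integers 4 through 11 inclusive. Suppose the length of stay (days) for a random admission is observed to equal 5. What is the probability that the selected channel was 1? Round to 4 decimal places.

0.8352

Likelihoods P(X=5 | ·): 1: 0.2; 2: 0.125.
Posterior ∝ prior × likelihood. Numerator for 1: 0.76·0.2 = 0.152.
Normalizing constant: 0.76·0.2 + 0.24·0.125 = 0.182.
P(1 | observation) = 0.152 / 0.182 = 0.835165.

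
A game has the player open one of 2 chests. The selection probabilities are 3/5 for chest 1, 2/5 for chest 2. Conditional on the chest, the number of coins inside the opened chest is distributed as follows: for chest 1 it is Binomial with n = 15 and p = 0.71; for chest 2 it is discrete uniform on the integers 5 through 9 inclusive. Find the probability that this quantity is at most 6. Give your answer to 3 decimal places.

Conditional on each chest, P(X ≤ 6): 1: 0.0120671; 2: 0.4.
By total probability, P(X ≤ 6) = 0.6·0.0120671 + 0.4·0.4 = 0.16724.

0.167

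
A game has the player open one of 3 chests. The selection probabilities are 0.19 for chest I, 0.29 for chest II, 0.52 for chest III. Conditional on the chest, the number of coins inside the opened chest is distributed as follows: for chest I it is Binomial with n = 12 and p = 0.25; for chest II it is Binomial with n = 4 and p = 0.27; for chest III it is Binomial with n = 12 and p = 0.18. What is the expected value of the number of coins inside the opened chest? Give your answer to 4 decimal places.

Component means — I: 3; II: 1.08; III: 2.16.
E[X] = 0.19·3 + 0.29·1.08 + 0.52·2.16 = 2.0064.

2.0064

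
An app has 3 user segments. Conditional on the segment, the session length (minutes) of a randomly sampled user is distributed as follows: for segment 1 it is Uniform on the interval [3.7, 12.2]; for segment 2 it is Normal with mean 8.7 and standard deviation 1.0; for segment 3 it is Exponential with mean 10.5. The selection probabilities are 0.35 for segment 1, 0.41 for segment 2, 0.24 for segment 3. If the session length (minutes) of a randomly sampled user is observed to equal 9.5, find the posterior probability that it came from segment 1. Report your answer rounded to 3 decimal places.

0.243

Likelihoods f(9.5 | ·): 1: 0.117647; 2: 0.289692; 3: 0.038537.
Posterior ∝ prior × likelihood. Numerator for 1: 0.35·0.117647 = 0.0411765.
Normalizing constant: 0.35·0.117647 + 0.41·0.289692 + 0.24·0.038537 = 0.169199.
P(1 | observation) = 0.0411765 / 0.169199 = 0.243361.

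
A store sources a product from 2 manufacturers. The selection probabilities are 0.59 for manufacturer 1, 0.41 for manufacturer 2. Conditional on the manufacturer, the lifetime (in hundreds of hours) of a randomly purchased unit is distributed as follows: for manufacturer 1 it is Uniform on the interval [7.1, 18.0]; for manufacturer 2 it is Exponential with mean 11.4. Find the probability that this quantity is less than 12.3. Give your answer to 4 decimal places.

Conditional on each manufacturer, P(X < 12.3): 1: 0.477064; 2: 0.660047.
By total probability, P(X < 12.3) = 0.59·0.477064 + 0.41·0.660047 = 0.552087.

0.5521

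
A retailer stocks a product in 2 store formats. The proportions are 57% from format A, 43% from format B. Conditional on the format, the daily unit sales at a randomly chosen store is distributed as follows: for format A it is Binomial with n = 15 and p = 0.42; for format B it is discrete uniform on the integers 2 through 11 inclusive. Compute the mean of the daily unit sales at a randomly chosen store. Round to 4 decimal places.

Component means — A: 6.3; B: 6.5.
E[X] = 0.57·6.3 + 0.43·6.5 = 6.386.

6.3860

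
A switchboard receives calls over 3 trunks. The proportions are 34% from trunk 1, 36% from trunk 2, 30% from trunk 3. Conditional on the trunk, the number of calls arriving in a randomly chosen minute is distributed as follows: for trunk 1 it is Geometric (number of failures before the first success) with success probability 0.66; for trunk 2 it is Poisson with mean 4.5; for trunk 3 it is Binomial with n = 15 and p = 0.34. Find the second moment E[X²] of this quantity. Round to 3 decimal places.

18.078

For each component E[X²] = Var + (mean)², giving 1: 1.04591; 2: 24.75; 3: 29.376.
Overall E[X²] = 0.34·1.04591 + 0.36·24.75 + 0.3·29.376 = 18.0784.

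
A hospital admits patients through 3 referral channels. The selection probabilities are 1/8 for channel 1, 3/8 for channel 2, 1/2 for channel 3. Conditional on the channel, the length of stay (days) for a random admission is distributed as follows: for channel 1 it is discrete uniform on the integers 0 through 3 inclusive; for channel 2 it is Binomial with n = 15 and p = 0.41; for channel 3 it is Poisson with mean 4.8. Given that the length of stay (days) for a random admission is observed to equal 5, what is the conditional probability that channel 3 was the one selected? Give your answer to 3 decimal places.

Likelihoods P(X=5 | ·): 1: 0; 2: 0.177826; 3: 0.174748.
Posterior ∝ prior × likelihood. Numerator for 3: 0.5·0.174748 = 0.0873738.
Normalizing constant: 0.125·0 + 0.375·0.177826 + 0.5·0.174748 = 0.154059.
P(3 | observation) = 0.0873738 / 0.154059 = 0.567147.

0.567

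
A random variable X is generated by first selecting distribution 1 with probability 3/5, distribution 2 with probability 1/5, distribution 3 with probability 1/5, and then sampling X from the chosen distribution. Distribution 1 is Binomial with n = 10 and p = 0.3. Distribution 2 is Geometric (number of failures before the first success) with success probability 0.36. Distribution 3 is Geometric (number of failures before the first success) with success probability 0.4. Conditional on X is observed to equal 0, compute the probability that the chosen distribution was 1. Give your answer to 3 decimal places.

0.100

Likelihoods P(X=0 | ·): 1: 0.0282475; 2: 0.36; 3: 0.4.
Posterior ∝ prior × likelihood. Numerator for 1: 0.6·0.0282475 = 0.0169485.
Normalizing constant: 0.6·0.0282475 + 0.2·0.36 + 0.2·0.4 = 0.168949.
P(1 | observation) = 0.0169485 / 0.168949 = 0.100318.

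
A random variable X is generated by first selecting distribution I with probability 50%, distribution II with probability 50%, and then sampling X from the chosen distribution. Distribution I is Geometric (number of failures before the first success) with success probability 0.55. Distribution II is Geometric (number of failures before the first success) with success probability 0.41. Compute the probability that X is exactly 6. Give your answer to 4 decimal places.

Conditional on each component, P(X = 6): I: 0.00456707; II: 0.017294.
By total probability, P(X = 6) = 0.5·0.00456707 + 0.5·0.017294 = 0.0109305.

0.0109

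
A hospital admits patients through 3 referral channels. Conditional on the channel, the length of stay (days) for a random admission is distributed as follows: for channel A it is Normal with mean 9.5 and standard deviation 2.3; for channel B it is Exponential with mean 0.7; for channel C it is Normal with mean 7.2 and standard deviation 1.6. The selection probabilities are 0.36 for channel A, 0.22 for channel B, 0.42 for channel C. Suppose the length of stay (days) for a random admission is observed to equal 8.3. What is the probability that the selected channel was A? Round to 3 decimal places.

Likelihoods f(8.3 | ·): A: 0.151381; B: 1.01254e-05; C: 0.196858.
Posterior ∝ prior × likelihood. Numerator for A: 0.36·0.151381 = 0.0544973.
Normalizing constant: 0.36·0.151381 + 0.22·1.01254e-05 + 0.42·0.196858 = 0.13718.
P(A | observation) = 0.0544973 / 0.13718 = 0.397268.

0.397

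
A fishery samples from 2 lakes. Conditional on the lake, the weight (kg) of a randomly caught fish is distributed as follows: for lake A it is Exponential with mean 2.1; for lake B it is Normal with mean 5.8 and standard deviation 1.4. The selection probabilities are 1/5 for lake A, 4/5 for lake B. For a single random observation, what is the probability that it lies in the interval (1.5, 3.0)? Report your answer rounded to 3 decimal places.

Conditional on each lake, P(1.5 < X < 3.0): A: 0.249891; B: 0.0216849.
By total probability, P(1.5 < X < 3.0) = 0.2·0.249891 + 0.8·0.0216849 = 0.0673261.

0.067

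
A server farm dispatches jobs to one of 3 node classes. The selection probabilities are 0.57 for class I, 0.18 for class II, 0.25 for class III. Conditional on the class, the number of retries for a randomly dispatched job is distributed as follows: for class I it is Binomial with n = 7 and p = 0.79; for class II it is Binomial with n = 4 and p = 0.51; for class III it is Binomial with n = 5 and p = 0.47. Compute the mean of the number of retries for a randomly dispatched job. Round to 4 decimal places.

4.1068

Component means — I: 5.53; II: 2.04; III: 2.35.
E[X] = 0.57·5.53 + 0.18·2.04 + 0.25·2.35 = 4.1068.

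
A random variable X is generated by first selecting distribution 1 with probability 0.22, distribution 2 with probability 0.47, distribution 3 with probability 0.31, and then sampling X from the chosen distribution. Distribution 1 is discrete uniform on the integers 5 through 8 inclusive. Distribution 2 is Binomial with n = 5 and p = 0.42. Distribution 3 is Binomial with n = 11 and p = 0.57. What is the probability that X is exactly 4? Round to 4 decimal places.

Conditional on each component, P(X = 4): 1: 0; 2: 0.0902392; 3: 0.0946875.
By total probability, P(X = 4) = 0.22·0 + 0.47·0.0902392 + 0.31·0.0946875 = 0.0717655.

0.0718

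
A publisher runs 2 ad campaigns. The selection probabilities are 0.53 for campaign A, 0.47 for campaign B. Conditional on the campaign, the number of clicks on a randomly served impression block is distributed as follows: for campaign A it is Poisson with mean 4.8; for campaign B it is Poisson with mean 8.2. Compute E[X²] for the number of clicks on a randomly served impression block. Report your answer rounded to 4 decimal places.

50.2120

For each component E[X²] = Var + (mean)², giving A: 27.84; B: 75.44.
Overall E[X²] = 0.53·27.84 + 0.47·75.44 = 50.212.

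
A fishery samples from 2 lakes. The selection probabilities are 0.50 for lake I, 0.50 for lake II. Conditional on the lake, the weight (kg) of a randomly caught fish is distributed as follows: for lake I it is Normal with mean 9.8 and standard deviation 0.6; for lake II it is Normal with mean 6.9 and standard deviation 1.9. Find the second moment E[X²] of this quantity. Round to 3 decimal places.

For each component E[X²] = Var + (mean)², giving I: 96.4; II: 51.22.
Overall E[X²] = 0.5·96.4 + 0.5·51.22 = 73.81.

73.810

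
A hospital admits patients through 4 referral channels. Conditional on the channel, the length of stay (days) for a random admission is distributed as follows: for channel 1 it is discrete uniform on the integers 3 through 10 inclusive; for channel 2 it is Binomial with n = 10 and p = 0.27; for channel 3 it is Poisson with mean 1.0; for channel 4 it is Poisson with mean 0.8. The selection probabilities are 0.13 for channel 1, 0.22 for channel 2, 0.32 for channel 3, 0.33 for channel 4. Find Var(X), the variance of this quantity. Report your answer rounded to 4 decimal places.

Per component, 1: μ=6.5, E[X²]=47.5; 2: μ=2.7, E[X²]=9.261; 3: μ=1, E[X²]=2; 4: μ=0.8, E[X²]=1.44.
E[X] = 0.13·6.5 + 0.22·2.7 + 0.32·1 + 0.33·0.8 = 2.023.
E[X²] = 0.13·47.5 + 0.22·9.261 + 0.32·2 + 0.33·1.44 = 9.32762.
Var(X) = E[X²] − (E[X])² = 9.32762 − 4.09253 = 5.23509.

5.2351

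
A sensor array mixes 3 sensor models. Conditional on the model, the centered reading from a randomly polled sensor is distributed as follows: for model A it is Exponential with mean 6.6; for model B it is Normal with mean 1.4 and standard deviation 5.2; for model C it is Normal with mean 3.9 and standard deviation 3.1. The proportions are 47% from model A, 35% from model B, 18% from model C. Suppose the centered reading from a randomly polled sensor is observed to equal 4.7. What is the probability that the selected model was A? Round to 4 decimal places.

Likelihoods f(4.7 | ·): A: 0.0743337; B: 0.0627269; C: 0.124476.
Posterior ∝ prior × likelihood. Numerator for A: 0.47·0.0743337 = 0.0349368.
Normalizing constant: 0.47·0.0743337 + 0.35·0.0627269 + 0.18·0.124476 = 0.079297.
P(A | observation) = 0.0349368 / 0.079297 = 0.440582.

0.4406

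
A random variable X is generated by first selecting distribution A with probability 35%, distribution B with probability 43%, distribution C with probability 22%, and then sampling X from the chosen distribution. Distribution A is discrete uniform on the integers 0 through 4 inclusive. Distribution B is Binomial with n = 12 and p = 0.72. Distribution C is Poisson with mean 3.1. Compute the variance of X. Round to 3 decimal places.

Per component, A: μ=2, E[X²]=6; B: μ=8.64, E[X²]=77.0688; C: μ=3.1, E[X²]=12.71.
E[X] = 0.35·2 + 0.43·8.64 + 0.22·3.1 = 5.0972.
E[X²] = 0.35·6 + 0.43·77.0688 + 0.22·12.71 = 38.0358.
Var(X) = E[X²] − (E[X])² = 38.0358 − 25.9814 = 12.0543.

12.054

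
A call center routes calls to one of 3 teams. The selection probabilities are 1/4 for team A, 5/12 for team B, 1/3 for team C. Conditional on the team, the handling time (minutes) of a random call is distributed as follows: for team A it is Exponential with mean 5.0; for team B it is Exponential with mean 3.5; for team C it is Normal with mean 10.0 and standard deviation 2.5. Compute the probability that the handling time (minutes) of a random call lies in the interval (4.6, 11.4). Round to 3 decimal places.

0.402

Conditional on each team, P(4.6 < X < 11.4): A: 0.296235; B: 0.230168; C: 0.696874.
By total probability, P(4.6 < X < 11.4) = 0.25·0.296235 + 0.416667·0.230168 + 0.333333·0.696874 = 0.402253.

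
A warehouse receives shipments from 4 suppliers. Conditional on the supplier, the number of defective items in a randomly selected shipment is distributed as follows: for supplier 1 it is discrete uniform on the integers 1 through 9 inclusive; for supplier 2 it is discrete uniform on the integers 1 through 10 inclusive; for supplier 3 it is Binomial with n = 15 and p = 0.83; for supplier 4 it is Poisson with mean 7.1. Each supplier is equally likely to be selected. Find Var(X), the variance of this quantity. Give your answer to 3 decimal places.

Per component, 1: μ=5, E[X²]=31.6667; 2: μ=5.5, E[X²]=38.5; 3: μ=12.45, E[X²]=157.119; 4: μ=7.1, E[X²]=57.51.
E[X] = 0.25·5 + 0.25·5.5 + 0.25·12.45 + 0.25·7.1 = 7.5125.
E[X²] = 0.25·31.6667 + 0.25·38.5 + 0.25·157.119 + 0.25·57.51 = 71.1989.
Var(X) = E[X²] − (E[X])² = 71.1989 − 56.4377 = 14.7613.

14.761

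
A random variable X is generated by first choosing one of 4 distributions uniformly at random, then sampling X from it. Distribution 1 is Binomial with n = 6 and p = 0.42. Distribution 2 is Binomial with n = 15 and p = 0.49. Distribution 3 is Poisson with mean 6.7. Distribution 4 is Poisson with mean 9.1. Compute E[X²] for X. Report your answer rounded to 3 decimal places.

For each component E[X²] = Var + (mean)², giving 1: 7.812; 2: 57.771; 3: 51.59; 4: 91.91.
Overall E[X²] = 0.25·7.812 + 0.25·57.771 + 0.25·51.59 + 0.25·91.91 = 52.2707.

52.271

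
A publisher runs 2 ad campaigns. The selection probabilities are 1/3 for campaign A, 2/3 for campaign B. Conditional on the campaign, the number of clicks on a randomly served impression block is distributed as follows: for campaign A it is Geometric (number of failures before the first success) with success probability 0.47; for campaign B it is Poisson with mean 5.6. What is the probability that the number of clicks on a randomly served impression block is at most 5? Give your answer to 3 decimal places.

Conditional on each campaign, P(X ≤ 5): A: 0.977836; B: 0.511861.
By total probability, P(X ≤ 5) = 0.333333·0.977836 + 0.666667·0.511861 = 0.667186.

0.667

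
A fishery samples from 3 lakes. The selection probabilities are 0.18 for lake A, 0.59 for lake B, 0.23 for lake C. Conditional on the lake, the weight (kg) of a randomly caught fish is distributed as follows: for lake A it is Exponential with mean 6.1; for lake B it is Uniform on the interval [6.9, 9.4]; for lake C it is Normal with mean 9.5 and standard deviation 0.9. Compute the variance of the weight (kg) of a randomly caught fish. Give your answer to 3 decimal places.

8.364

Per component, A: μ=6.1, E[X²]=74.42; B: μ=8.15, E[X²]=66.9433; C: μ=9.5, E[X²]=91.06.
E[X] = 0.18·6.1 + 0.59·8.15 + 0.23·9.5 = 8.0915.
E[X²] = 0.18·74.42 + 0.59·66.9433 + 0.23·91.06 = 73.836.
Var(X) = E[X²] − (E[X])² = 73.836 − 65.4724 = 8.36359.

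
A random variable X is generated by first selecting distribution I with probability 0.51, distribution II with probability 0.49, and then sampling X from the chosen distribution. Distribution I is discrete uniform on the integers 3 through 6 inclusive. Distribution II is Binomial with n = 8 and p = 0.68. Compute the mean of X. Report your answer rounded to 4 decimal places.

Component means — I: 4.5; II: 5.44.
E[X] = 0.51·4.5 + 0.49·5.44 = 4.9606.

4.9606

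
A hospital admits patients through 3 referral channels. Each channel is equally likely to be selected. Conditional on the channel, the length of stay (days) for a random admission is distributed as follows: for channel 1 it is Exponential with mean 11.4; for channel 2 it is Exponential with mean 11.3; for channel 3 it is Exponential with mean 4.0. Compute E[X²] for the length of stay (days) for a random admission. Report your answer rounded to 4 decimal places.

For each component E[X²] = Var + (mean)², giving 1: 259.92; 2: 255.38; 3: 32.
Overall E[X²] = 0.333333·259.92 + 0.333333·255.38 + 0.333333·32 = 182.433.

182.4333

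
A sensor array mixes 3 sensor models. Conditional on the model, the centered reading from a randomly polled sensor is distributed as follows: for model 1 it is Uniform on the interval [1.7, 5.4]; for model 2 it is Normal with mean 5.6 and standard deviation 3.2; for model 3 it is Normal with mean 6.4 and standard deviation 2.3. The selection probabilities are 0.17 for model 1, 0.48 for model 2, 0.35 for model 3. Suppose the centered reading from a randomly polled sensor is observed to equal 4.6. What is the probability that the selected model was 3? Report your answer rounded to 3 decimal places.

Likelihoods f(4.6 | ·): 1: 0.27027; 2: 0.118728; 3: 0.127698.
Posterior ∝ prior × likelihood. Numerator for 3: 0.35·0.127698 = 0.0446944.
Normalizing constant: 0.17·0.27027 + 0.48·0.118728 + 0.35·0.127698 = 0.14763.
P(3 | observation) = 0.0446944 / 0.14763 = 0.302746.

0.303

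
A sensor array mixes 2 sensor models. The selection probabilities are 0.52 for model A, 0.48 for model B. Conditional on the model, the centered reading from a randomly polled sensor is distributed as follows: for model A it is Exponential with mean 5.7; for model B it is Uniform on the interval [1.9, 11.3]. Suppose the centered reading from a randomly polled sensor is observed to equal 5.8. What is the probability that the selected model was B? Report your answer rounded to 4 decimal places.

Likelihoods f(5.8 | ·): A: 0.0634178; B: 0.106383.
Posterior ∝ prior × likelihood. Numerator for B: 0.48·0.106383 = 0.0510638.
Normalizing constant: 0.52·0.0634178 + 0.48·0.106383 = 0.0840411.
P(B | observation) = 0.0510638 / 0.0840411 = 0.607605.

0.6076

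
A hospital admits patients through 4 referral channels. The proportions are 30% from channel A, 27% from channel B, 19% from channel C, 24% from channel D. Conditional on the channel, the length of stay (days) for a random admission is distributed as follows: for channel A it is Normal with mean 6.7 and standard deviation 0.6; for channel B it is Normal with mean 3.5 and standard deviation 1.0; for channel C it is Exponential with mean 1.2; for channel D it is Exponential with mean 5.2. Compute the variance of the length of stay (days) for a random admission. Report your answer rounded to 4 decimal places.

11.0451

Per component, A: μ=6.7, E[X²]=45.25; B: μ=3.5, E[X²]=13.25; C: μ=1.2, E[X²]=2.88; D: μ=5.2, E[X²]=54.08.
E[X] = 0.3·6.7 + 0.27·3.5 + 0.19·1.2 + 0.24·5.2 = 4.431.
E[X²] = 0.3·45.25 + 0.27·13.25 + 0.19·2.88 + 0.24·54.08 = 30.6789.
Var(X) = E[X²] − (E[X])² = 30.6789 − 19.6338 = 11.0451.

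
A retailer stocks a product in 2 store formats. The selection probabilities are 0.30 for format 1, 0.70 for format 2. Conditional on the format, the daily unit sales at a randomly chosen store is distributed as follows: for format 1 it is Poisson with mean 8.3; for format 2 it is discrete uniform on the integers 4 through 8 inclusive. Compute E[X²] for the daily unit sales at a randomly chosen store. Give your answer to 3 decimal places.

49.757

For each component E[X²] = Var + (mean)², giving 1: 77.19; 2: 38.
Overall E[X²] = 0.3·77.19 + 0.7·38 = 49.757.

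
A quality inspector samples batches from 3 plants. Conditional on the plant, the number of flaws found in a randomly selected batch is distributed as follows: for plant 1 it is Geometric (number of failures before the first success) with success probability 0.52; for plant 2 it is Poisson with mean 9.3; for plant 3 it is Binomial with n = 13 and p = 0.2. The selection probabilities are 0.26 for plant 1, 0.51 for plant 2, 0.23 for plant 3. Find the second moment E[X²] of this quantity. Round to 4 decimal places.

For each component E[X²] = Var + (mean)², giving 1: 2.62722; 2: 95.79; 3: 8.84.
Overall E[X²] = 0.26·2.62722 + 0.51·95.79 + 0.23·8.84 = 51.5692.

51.5692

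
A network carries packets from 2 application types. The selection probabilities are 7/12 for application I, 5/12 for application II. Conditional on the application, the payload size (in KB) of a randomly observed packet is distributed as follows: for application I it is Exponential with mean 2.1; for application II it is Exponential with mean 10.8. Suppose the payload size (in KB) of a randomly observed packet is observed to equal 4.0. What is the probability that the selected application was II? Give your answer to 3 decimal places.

Likelihoods f(4.0 | ·): I: 0.0708848; II: 0.0639332.
Posterior ∝ prior × likelihood. Numerator for II: 0.416667·0.0639332 = 0.0266388.
Normalizing constant: 0.583333·0.0708848 + 0.416667·0.0639332 = 0.0679883.
P(II | observation) = 0.0266388 / 0.0679883 = 0.391815.

0.392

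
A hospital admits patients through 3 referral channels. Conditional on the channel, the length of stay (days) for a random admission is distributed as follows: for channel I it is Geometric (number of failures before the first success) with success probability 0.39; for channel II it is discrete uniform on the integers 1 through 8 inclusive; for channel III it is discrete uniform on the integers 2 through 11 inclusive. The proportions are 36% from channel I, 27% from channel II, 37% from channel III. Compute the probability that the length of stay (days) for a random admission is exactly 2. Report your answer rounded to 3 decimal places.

0.123

Conditional on each channel, P(X = 2): I: 0.145119; II: 0.125; III: 0.1.
By total probability, P(X = 2) = 0.36·0.145119 + 0.27·0.125 + 0.37·0.1 = 0.122993.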